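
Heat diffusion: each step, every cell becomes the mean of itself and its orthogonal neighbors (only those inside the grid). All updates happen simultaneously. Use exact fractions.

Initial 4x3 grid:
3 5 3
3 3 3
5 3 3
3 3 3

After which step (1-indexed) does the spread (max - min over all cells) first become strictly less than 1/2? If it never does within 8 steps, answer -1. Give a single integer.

Answer: 3

Derivation:
Step 1: max=11/3, min=3, spread=2/3
Step 2: max=427/120, min=3, spread=67/120
Step 3: max=3827/1080, min=281/90, spread=91/216
  -> spread < 1/2 first at step 3
Step 4: max=226723/64800, min=8557/2700, spread=4271/12960
Step 5: max=13492997/3888000, min=19289/6000, spread=39749/155520
Step 6: max=803738023/233280000, min=3941419/1215000, spread=1879423/9331200
Step 7: max=47948311157/13996800000, min=952679959/291600000, spread=3551477/22394880
Step 8: max=2863779076063/839808000000, min=4788151213/1458000000, spread=846431819/6718464000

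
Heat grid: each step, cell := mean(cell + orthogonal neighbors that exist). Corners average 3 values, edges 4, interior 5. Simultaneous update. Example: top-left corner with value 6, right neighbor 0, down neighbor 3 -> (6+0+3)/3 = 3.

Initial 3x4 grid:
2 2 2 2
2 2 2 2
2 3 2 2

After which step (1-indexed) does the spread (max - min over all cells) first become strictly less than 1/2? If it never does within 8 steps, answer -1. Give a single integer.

Step 1: max=7/3, min=2, spread=1/3
  -> spread < 1/2 first at step 1
Step 2: max=271/120, min=2, spread=31/120
Step 3: max=2371/1080, min=2, spread=211/1080
Step 4: max=232897/108000, min=3647/1800, spread=14077/108000
Step 5: max=2084407/972000, min=219683/108000, spread=5363/48600
Step 6: max=62060809/29160000, min=122869/60000, spread=93859/1166400
Step 7: max=3709474481/1749600000, min=199736467/97200000, spread=4568723/69984000
Step 8: max=221732435629/104976000000, min=6013618889/2916000000, spread=8387449/167961600

Answer: 1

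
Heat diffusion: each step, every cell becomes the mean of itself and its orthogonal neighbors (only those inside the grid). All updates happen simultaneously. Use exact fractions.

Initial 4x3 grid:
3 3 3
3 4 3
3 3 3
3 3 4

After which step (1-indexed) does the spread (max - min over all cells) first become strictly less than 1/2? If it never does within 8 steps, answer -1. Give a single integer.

Step 1: max=10/3, min=3, spread=1/3
  -> spread < 1/2 first at step 1
Step 2: max=59/18, min=37/12, spread=7/36
Step 3: max=7007/2160, min=7493/2400, spread=2633/21600
Step 4: max=347479/108000, min=226261/72000, spread=647/8640
Step 5: max=24942617/7776000, min=8162539/2592000, spread=455/7776
Step 6: max=1491304603/466560000, min=490899101/155520000, spread=186073/4665600
Step 7: max=89341637177/27993600000, min=29475018559/9331200000, spread=1833163/55987200
Step 8: max=5352223033243/1679616000000, min=1770606609581/559872000000, spread=80806409/3359232000

Answer: 1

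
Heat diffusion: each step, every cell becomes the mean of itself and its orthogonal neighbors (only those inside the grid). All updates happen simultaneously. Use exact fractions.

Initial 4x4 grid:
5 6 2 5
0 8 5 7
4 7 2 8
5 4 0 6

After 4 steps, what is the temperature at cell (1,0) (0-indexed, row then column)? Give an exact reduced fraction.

Step 1: cell (1,0) = 17/4
Step 2: cell (1,0) = 1027/240
Step 3: cell (1,0) = 6467/1440
Step 4: cell (1,0) = 193697/43200
Full grid after step 4:
  3677/810 202079/43200 1060291/216000 328549/64800
  193697/43200 104807/22500 878647/180000 272239/54000
  945653/216000 161053/36000 26252/5625 261823/54000
  274451/64800 231767/54000 239533/54000 37259/8100

Answer: 193697/43200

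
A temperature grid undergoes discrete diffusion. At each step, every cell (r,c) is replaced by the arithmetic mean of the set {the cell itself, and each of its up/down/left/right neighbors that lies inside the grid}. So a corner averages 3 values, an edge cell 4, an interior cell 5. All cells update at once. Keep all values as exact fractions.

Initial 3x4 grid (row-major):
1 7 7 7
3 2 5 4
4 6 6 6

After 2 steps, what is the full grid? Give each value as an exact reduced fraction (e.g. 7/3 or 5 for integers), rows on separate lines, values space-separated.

After step 1:
  11/3 17/4 13/2 6
  5/2 23/5 24/5 11/2
  13/3 9/2 23/4 16/3
After step 2:
  125/36 1141/240 431/80 6
  151/40 413/100 543/100 649/120
  34/9 1151/240 1223/240 199/36

Answer: 125/36 1141/240 431/80 6
151/40 413/100 543/100 649/120
34/9 1151/240 1223/240 199/36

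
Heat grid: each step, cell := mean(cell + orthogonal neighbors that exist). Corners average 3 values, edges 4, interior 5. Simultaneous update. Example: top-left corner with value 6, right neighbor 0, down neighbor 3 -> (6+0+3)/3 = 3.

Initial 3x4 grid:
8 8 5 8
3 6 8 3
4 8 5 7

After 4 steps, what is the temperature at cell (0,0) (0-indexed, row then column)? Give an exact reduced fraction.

Step 1: cell (0,0) = 19/3
Step 2: cell (0,0) = 55/9
Step 3: cell (0,0) = 13421/2160
Step 4: cell (0,0) = 157727/25920
Full grid after step 4:
  157727/25920 67873/10800 33401/5400 80569/12960
  1035643/172800 3463/576 4463/720 519191/86400
  16633/2880 86039/14400 28537/4800 1633/270

Answer: 157727/25920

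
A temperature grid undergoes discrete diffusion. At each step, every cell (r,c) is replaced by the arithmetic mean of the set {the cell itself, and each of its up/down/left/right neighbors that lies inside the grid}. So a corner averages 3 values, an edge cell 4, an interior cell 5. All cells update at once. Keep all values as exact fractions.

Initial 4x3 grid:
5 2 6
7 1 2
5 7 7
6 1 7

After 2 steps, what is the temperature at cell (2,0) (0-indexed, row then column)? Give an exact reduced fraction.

Answer: 379/80

Derivation:
Step 1: cell (2,0) = 25/4
Step 2: cell (2,0) = 379/80
Full grid after step 2:
  38/9 153/40 65/18
  1153/240 4 1013/240
  379/80 101/20 379/80
  31/6 369/80 16/3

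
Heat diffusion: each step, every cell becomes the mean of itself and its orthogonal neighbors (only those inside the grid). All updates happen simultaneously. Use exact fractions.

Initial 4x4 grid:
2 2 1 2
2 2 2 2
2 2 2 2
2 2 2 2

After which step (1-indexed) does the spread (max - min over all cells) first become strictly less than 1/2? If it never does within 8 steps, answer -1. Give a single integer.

Answer: 1

Derivation:
Step 1: max=2, min=5/3, spread=1/3
  -> spread < 1/2 first at step 1
Step 2: max=2, min=209/120, spread=31/120
Step 3: max=2, min=1949/1080, spread=211/1080
Step 4: max=2, min=199157/108000, spread=16843/108000
Step 5: max=17921/9000, min=1805357/972000, spread=130111/972000
Step 6: max=1072841/540000, min=54677633/29160000, spread=3255781/29160000
Step 7: max=1068893/540000, min=1649246309/874800000, spread=82360351/874800000
Step 8: max=191893559/97200000, min=49736683109/26244000000, spread=2074577821/26244000000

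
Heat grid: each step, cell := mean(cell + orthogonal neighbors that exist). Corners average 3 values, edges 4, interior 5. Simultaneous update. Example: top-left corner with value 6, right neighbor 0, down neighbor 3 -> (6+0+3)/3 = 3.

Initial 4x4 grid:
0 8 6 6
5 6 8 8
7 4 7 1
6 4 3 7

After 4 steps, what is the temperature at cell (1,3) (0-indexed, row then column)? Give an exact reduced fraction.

Answer: 321457/54000

Derivation:
Step 1: cell (1,3) = 23/4
Step 2: cell (1,3) = 151/24
Step 3: cell (1,3) = 10717/1800
Step 4: cell (1,3) = 321457/54000
Full grid after step 4:
  85787/16200 24211/4320 652199/108000 199859/32400
  113747/21600 249707/45000 521309/90000 321457/54000
  567227/108000 475901/90000 122333/22500 289231/54000
  166547/32400 278971/54000 270961/54000 10286/2025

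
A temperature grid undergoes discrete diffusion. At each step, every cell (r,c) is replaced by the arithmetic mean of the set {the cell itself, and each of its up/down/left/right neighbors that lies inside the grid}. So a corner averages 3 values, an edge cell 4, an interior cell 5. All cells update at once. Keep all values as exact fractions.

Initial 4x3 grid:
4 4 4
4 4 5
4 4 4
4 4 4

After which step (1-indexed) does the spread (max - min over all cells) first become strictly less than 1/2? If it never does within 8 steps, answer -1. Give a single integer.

Answer: 1

Derivation:
Step 1: max=13/3, min=4, spread=1/3
  -> spread < 1/2 first at step 1
Step 2: max=511/120, min=4, spread=31/120
Step 3: max=4531/1080, min=4, spread=211/1080
Step 4: max=448897/108000, min=7247/1800, spread=14077/108000
Step 5: max=4028407/972000, min=435683/108000, spread=5363/48600
Step 6: max=120380809/29160000, min=242869/60000, spread=93859/1166400
Step 7: max=7208674481/1749600000, min=394136467/97200000, spread=4568723/69984000
Step 8: max=431684435629/104976000000, min=11845618889/2916000000, spread=8387449/167961600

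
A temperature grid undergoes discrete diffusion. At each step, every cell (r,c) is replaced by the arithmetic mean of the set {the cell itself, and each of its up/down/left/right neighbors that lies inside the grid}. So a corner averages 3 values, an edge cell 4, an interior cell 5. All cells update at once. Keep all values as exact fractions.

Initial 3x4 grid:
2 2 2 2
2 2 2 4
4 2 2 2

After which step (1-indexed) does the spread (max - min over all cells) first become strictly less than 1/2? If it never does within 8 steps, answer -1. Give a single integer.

Step 1: max=8/3, min=2, spread=2/3
Step 2: max=307/120, min=2, spread=67/120
Step 3: max=1321/540, min=155/72, spread=317/1080
  -> spread < 1/2 first at step 3
Step 4: max=1033051/432000, min=13123/6000, spread=17639/86400
Step 5: max=9252641/3888000, min=2882087/1296000, spread=30319/194400
Step 6: max=549512959/233280000, min=174946853/77760000, spread=61681/583200
Step 7: max=32873426981/13996800000, min=130078567/57600000, spread=1580419/17496000
Step 8: max=1963022194879/839808000000, min=635520014293/279936000000, spread=7057769/104976000

Answer: 3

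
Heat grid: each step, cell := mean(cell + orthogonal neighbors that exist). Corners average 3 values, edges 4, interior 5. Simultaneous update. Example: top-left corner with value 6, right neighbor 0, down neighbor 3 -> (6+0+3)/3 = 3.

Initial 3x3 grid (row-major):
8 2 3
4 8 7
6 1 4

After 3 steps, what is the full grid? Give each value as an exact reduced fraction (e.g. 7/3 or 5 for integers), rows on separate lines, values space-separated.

After step 1:
  14/3 21/4 4
  13/2 22/5 11/2
  11/3 19/4 4
After step 2:
  197/36 1099/240 59/12
  577/120 132/25 179/40
  179/36 1009/240 19/4
After step 3:
  10699/2160 72893/14400 3353/720
  36959/7200 1751/375 11653/2400
  10069/2160 69143/14400 3223/720

Answer: 10699/2160 72893/14400 3353/720
36959/7200 1751/375 11653/2400
10069/2160 69143/14400 3223/720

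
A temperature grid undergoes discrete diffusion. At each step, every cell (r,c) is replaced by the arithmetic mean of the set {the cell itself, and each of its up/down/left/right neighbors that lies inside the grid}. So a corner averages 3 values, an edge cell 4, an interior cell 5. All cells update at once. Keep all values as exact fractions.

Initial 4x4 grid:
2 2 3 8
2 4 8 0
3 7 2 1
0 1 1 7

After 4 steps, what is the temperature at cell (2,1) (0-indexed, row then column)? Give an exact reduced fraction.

Answer: 112111/36000

Derivation:
Step 1: cell (2,1) = 17/5
Step 2: cell (2,1) = 341/100
Step 3: cell (2,1) = 18017/6000
Step 4: cell (2,1) = 112111/36000
Full grid after step 4:
  22321/7200 25159/7200 400049/108000 253993/64800
  44503/14400 65551/20000 26623/7200 785113/216000
  601793/216000 112111/36000 64243/20000 243499/72000
  172613/64800 296779/108000 108337/36000 21709/7200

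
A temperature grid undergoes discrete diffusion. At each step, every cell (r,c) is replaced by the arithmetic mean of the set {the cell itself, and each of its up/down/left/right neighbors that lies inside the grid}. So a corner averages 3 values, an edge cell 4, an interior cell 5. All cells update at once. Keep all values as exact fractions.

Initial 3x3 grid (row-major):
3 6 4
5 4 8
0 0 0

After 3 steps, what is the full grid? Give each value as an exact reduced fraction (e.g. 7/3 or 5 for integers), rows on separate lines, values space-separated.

After step 1:
  14/3 17/4 6
  3 23/5 4
  5/3 1 8/3
After step 2:
  143/36 1171/240 19/4
  209/60 337/100 259/60
  17/9 149/60 23/9
After step 3:
  8881/2160 61097/14400 3347/720
  11443/3600 7413/2000 13493/3600
  707/270 2317/900 421/135

Answer: 8881/2160 61097/14400 3347/720
11443/3600 7413/2000 13493/3600
707/270 2317/900 421/135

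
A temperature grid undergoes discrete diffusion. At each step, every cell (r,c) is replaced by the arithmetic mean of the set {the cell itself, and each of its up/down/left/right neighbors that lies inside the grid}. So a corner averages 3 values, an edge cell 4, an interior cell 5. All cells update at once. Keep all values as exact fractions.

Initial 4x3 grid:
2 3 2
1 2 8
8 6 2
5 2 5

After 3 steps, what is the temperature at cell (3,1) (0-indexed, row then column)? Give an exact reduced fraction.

Step 1: cell (3,1) = 9/2
Step 2: cell (3,1) = 33/8
Step 3: cell (3,1) = 2131/480
Full grid after step 3:
  221/72 8933/2880 97/27
  551/160 4543/1200 5389/1440
  2071/480 813/200 2041/480
  637/144 2131/480 197/48

Answer: 2131/480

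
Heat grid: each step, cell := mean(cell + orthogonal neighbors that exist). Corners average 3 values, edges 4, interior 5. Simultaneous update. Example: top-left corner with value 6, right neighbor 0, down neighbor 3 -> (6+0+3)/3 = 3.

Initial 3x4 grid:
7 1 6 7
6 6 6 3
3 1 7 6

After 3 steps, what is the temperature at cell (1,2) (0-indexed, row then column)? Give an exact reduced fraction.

Step 1: cell (1,2) = 28/5
Step 2: cell (1,2) = 251/50
Step 3: cell (1,2) = 30733/6000
Full grid after step 3:
  1015/216 17843/3600 9089/1800 5743/1080
  11197/2400 9231/2000 30733/6000 37831/7200
  1855/432 33161/7200 35081/7200 11351/2160

Answer: 30733/6000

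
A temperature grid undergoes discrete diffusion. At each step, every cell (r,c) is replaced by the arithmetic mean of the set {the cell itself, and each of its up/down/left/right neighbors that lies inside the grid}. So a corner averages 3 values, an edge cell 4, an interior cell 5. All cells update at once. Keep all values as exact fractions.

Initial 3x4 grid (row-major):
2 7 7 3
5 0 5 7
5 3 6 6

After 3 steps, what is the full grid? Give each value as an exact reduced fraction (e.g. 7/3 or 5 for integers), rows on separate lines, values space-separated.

Answer: 895/216 3127/720 3601/720 2315/432
77/20 108/25 1953/400 1721/320
851/216 1501/360 221/45 2311/432

Derivation:
After step 1:
  14/3 4 11/2 17/3
  3 4 5 21/4
  13/3 7/2 5 19/3
After step 2:
  35/9 109/24 121/24 197/36
  4 39/10 99/20 89/16
  65/18 101/24 119/24 199/36
After step 3:
  895/216 3127/720 3601/720 2315/432
  77/20 108/25 1953/400 1721/320
  851/216 1501/360 221/45 2311/432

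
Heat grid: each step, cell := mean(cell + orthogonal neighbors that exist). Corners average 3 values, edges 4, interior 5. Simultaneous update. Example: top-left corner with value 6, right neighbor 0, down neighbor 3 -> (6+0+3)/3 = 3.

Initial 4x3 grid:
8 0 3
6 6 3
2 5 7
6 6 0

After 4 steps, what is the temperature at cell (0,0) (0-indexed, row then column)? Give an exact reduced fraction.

Answer: 582449/129600

Derivation:
Step 1: cell (0,0) = 14/3
Step 2: cell (0,0) = 173/36
Step 3: cell (0,0) = 955/216
Step 4: cell (0,0) = 582449/129600
Full grid after step 4:
  582449/129600 3579751/864000 57811/14400
  980959/216000 1590839/360000 145889/36000
  1020079/216000 531613/120000 468727/108000
  597269/129600 1311577/288000 561019/129600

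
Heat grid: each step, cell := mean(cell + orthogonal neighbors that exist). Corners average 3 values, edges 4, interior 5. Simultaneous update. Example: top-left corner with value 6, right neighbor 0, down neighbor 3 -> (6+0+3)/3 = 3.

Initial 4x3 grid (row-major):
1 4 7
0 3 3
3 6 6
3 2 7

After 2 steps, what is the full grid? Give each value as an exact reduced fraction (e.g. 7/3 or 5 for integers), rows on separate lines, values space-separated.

Answer: 43/18 797/240 79/18
577/240 349/100 1087/240
137/48 101/25 77/16
61/18 97/24 5

Derivation:
After step 1:
  5/3 15/4 14/3
  7/4 16/5 19/4
  3 4 11/2
  8/3 9/2 5
After step 2:
  43/18 797/240 79/18
  577/240 349/100 1087/240
  137/48 101/25 77/16
  61/18 97/24 5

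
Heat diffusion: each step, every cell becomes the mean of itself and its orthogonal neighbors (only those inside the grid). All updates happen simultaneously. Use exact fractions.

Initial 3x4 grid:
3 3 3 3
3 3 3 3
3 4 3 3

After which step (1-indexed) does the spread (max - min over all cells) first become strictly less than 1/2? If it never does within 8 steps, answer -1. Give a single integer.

Answer: 1

Derivation:
Step 1: max=10/3, min=3, spread=1/3
  -> spread < 1/2 first at step 1
Step 2: max=391/120, min=3, spread=31/120
Step 3: max=3451/1080, min=3, spread=211/1080
Step 4: max=340897/108000, min=5447/1800, spread=14077/108000
Step 5: max=3056407/972000, min=327683/108000, spread=5363/48600
Step 6: max=91220809/29160000, min=182869/60000, spread=93859/1166400
Step 7: max=5459074481/1749600000, min=296936467/97200000, spread=4568723/69984000
Step 8: max=326708435629/104976000000, min=8929618889/2916000000, spread=8387449/167961600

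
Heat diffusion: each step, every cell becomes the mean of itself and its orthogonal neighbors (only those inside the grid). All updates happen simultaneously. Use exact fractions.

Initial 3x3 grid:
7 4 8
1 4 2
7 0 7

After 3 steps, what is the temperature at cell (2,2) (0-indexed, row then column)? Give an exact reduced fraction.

Step 1: cell (2,2) = 3
Step 2: cell (2,2) = 17/4
Step 3: cell (2,2) = 2669/720
Full grid after step 3:
  1487/360 67319/14400 592/135
  60119/14400 22703/6000 63869/14400
  7537/2160 28447/7200 2669/720

Answer: 2669/720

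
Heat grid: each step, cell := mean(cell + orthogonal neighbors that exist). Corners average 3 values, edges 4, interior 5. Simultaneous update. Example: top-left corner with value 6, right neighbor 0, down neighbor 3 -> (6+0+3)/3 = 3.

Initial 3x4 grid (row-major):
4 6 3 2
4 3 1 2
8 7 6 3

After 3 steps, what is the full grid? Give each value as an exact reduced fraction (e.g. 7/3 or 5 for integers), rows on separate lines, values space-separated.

Answer: 9667/2160 14321/3600 5753/1800 149/54
23453/4800 2183/500 7097/2000 1179/400
1429/270 35117/7200 28837/7200 1481/432

Derivation:
After step 1:
  14/3 4 3 7/3
  19/4 21/5 3 2
  19/3 6 17/4 11/3
After step 2:
  161/36 119/30 37/12 22/9
  399/80 439/100 329/100 11/4
  205/36 1247/240 203/48 119/36
After step 3:
  9667/2160 14321/3600 5753/1800 149/54
  23453/4800 2183/500 7097/2000 1179/400
  1429/270 35117/7200 28837/7200 1481/432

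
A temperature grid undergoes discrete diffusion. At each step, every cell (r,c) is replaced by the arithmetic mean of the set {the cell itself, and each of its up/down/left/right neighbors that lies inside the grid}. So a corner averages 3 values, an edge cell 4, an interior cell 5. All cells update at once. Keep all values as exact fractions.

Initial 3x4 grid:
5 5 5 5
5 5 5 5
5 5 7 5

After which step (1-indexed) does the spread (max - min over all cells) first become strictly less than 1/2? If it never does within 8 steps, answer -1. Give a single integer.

Step 1: max=17/3, min=5, spread=2/3
Step 2: max=331/60, min=5, spread=31/60
Step 3: max=2911/540, min=5, spread=211/540
  -> spread < 1/2 first at step 3
Step 4: max=286897/54000, min=4547/900, spread=14077/54000
Step 5: max=2570407/486000, min=273683/54000, spread=5363/24300
Step 6: max=76640809/14580000, min=152869/30000, spread=93859/583200
Step 7: max=4584274481/874800000, min=248336467/48600000, spread=4568723/34992000
Step 8: max=274220435629/52488000000, min=7471618889/1458000000, spread=8387449/83980800

Answer: 3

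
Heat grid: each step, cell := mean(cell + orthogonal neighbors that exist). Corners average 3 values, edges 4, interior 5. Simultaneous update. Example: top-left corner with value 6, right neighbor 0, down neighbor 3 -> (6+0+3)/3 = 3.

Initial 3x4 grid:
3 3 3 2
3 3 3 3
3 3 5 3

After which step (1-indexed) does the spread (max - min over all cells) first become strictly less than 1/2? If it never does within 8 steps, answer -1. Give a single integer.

Step 1: max=11/3, min=8/3, spread=1
Step 2: max=211/60, min=49/18, spread=143/180
Step 3: max=7159/2160, min=21049/7200, spread=8443/21600
  -> spread < 1/2 first at step 3
Step 4: max=352379/108000, min=385043/129600, spread=189059/648000
Step 5: max=24886267/7776000, min=19586221/6480000, spread=6914009/38880000
Step 6: max=617801557/194400000, min=49416211/16200000, spread=992281/7776000
Step 7: max=88279937947/27993600000, min=35778458363/11664000000, spread=12058189379/139968000000
Step 8: max=2199197830867/699840000000, min=89742016583/29160000000, spread=363115463/5598720000

Answer: 3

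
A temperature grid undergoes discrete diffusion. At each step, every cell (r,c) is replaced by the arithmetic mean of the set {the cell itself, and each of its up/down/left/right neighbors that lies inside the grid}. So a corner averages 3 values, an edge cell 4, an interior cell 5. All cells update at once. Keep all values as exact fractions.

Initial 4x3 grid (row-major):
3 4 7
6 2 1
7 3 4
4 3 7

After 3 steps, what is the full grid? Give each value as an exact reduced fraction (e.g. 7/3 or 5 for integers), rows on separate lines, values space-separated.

After step 1:
  13/3 4 4
  9/2 16/5 7/2
  5 19/5 15/4
  14/3 17/4 14/3
After step 2:
  77/18 233/60 23/6
  511/120 19/5 289/80
  539/120 4 943/240
  167/36 1043/240 38/9
After step 3:
  4471/1080 2843/720 2719/720
  3029/720 4693/1200 607/160
  313/72 617/150 1135/288
  9703/2160 12389/2880 4499/1080

Answer: 4471/1080 2843/720 2719/720
3029/720 4693/1200 607/160
313/72 617/150 1135/288
9703/2160 12389/2880 4499/1080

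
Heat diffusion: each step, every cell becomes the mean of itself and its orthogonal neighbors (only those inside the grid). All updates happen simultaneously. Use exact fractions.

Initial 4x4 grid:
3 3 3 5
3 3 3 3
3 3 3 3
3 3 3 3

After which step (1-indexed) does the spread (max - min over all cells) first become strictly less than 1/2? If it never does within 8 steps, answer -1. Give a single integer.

Answer: 3

Derivation:
Step 1: max=11/3, min=3, spread=2/3
Step 2: max=32/9, min=3, spread=5/9
Step 3: max=365/108, min=3, spread=41/108
  -> spread < 1/2 first at step 3
Step 4: max=10763/3240, min=3, spread=1043/3240
Step 5: max=317153/97200, min=3, spread=25553/97200
Step 6: max=9419459/2916000, min=27079/9000, spread=645863/2916000
Step 7: max=280081691/87480000, min=180971/60000, spread=16225973/87480000
Step 8: max=8350677983/2624400000, min=81701/27000, spread=409340783/2624400000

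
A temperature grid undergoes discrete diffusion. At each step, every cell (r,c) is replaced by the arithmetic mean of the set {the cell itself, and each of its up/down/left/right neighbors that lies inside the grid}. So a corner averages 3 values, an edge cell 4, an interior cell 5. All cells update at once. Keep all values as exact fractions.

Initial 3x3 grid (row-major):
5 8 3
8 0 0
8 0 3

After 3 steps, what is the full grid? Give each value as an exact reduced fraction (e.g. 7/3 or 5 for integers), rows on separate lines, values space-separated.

After step 1:
  7 4 11/3
  21/4 16/5 3/2
  16/3 11/4 1
After step 2:
  65/12 67/15 55/18
  1247/240 167/50 281/120
  40/9 737/240 7/4
After step 3:
  3619/720 14651/3600 3551/1080
  66229/14400 3683/1000 18877/7200
  572/135 45379/14400 191/80

Answer: 3619/720 14651/3600 3551/1080
66229/14400 3683/1000 18877/7200
572/135 45379/14400 191/80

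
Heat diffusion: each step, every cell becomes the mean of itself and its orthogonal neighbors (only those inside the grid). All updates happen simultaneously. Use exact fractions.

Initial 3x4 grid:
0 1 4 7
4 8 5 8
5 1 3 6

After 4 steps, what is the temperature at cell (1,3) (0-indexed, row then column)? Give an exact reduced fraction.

Answer: 255619/48000

Derivation:
Step 1: cell (1,3) = 13/2
Step 2: cell (1,3) = 241/40
Step 3: cell (1,3) = 4361/800
Step 4: cell (1,3) = 255619/48000
Full grid after step 4:
  460343/129600 209737/54000 63983/13500 337409/64800
  114661/32000 163717/40000 94271/20000 255619/48000
  495943/129600 221237/54000 259057/54000 334909/64800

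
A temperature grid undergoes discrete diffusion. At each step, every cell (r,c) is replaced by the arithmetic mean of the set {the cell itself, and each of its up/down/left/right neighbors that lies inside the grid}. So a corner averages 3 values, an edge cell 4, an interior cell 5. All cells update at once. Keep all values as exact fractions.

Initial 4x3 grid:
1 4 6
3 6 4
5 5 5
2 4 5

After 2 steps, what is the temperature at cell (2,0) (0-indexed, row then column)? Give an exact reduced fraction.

Step 1: cell (2,0) = 15/4
Step 2: cell (2,0) = 97/24
Full grid after step 2:
  32/9 959/240 85/18
  437/120 453/100 143/30
  97/24 219/50 59/12
  137/36 13/3 161/36

Answer: 97/24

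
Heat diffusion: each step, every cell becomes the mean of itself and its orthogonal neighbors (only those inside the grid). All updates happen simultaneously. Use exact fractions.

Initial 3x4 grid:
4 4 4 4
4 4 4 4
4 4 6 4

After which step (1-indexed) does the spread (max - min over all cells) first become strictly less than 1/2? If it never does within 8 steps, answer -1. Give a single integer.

Step 1: max=14/3, min=4, spread=2/3
Step 2: max=271/60, min=4, spread=31/60
Step 3: max=2371/540, min=4, spread=211/540
  -> spread < 1/2 first at step 3
Step 4: max=232897/54000, min=3647/900, spread=14077/54000
Step 5: max=2084407/486000, min=219683/54000, spread=5363/24300
Step 6: max=62060809/14580000, min=122869/30000, spread=93859/583200
Step 7: max=3709474481/874800000, min=199736467/48600000, spread=4568723/34992000
Step 8: max=221732435629/52488000000, min=6013618889/1458000000, spread=8387449/83980800

Answer: 3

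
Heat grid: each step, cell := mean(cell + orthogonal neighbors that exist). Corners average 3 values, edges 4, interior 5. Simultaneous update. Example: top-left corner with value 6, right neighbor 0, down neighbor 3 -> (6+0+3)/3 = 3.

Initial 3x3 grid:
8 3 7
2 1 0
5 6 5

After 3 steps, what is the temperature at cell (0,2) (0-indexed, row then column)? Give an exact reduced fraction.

Answer: 479/135

Derivation:
Step 1: cell (0,2) = 10/3
Step 2: cell (0,2) = 34/9
Step 3: cell (0,2) = 479/135
Full grid after step 3:
  8519/2160 56063/14400 479/135
  14447/3600 21631/6000 5757/1600
  8369/2160 18371/4800 3797/1080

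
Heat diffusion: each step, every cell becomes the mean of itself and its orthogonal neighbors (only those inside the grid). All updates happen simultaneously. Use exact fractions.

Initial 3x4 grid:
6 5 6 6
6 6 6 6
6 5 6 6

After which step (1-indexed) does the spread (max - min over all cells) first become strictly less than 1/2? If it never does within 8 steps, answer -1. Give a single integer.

Answer: 1

Derivation:
Step 1: max=6, min=28/5, spread=2/5
  -> spread < 1/2 first at step 1
Step 2: max=6, min=683/120, spread=37/120
Step 3: max=427/72, min=6203/1080, spread=101/540
Step 4: max=26609/4500, min=155449/27000, spread=841/5400
Step 5: max=953701/162000, min=350621/60750, spread=11227/97200
Step 6: max=47610457/8100000, min=561665659/97200000, spread=386393/3888000
Step 7: max=2850558563/486000000, min=5063900519/874800000, spread=41940559/546750000
Step 8: max=170875718917/29160000000, min=2027143923379/349920000000, spread=186917629/2799360000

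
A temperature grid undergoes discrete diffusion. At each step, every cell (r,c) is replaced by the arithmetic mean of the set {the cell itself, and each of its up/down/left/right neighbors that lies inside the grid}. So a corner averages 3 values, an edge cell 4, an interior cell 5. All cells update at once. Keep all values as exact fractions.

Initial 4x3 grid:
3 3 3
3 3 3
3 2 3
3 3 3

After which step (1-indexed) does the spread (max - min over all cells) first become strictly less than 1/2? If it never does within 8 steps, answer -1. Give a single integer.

Answer: 1

Derivation:
Step 1: max=3, min=11/4, spread=1/4
  -> spread < 1/2 first at step 1
Step 2: max=3, min=277/100, spread=23/100
Step 3: max=1187/400, min=13589/4800, spread=131/960
Step 4: max=21209/7200, min=123049/43200, spread=841/8640
Step 5: max=4226627/1440000, min=49297949/17280000, spread=56863/691200
Step 6: max=37890457/12960000, min=445025659/155520000, spread=386393/6220800
Step 7: max=15131641187/5184000000, min=178230276869/62208000000, spread=26795339/497664000
Step 8: max=906033850333/311040000000, min=10713624285871/3732480000000, spread=254051069/5971968000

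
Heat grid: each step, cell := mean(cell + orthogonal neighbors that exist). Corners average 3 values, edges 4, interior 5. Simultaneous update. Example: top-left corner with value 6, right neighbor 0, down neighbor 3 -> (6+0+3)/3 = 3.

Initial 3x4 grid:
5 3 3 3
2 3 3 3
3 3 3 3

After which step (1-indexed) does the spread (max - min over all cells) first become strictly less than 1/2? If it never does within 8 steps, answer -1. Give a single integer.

Step 1: max=7/2, min=8/3, spread=5/6
Step 2: max=121/36, min=43/15, spread=89/180
  -> spread < 1/2 first at step 2
Step 3: max=11479/3600, min=6373/2160, spread=643/2700
Step 4: max=409531/129600, min=10054/3375, spread=117287/648000
Step 5: max=24203669/7776000, min=3232037/1080000, spread=4665013/38880000
Step 6: max=1445873431/466560000, min=405101/135000, spread=73351/746496
Step 7: max=86272282229/27993600000, min=292691633/97200000, spread=79083677/1119744000
Step 8: max=5162732232511/1679616000000, min=35182264369/11664000000, spread=771889307/13436928000

Answer: 2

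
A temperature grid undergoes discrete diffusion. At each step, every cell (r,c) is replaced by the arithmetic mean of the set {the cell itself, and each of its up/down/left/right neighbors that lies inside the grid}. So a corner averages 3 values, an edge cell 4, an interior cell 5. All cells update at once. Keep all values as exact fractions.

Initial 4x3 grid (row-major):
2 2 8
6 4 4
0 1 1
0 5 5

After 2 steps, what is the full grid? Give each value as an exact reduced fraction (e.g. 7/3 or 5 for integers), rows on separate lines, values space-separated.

Answer: 31/9 77/20 155/36
689/240 337/100 113/30
517/240 257/100 193/60
37/18 617/240 55/18

Derivation:
After step 1:
  10/3 4 14/3
  3 17/5 17/4
  7/4 11/5 11/4
  5/3 11/4 11/3
After step 2:
  31/9 77/20 155/36
  689/240 337/100 113/30
  517/240 257/100 193/60
  37/18 617/240 55/18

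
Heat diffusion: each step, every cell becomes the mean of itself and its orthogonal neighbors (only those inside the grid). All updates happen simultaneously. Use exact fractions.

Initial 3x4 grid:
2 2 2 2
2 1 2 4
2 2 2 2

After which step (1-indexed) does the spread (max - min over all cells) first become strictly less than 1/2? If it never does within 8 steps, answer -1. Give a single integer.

Answer: 3

Derivation:
Step 1: max=8/3, min=7/4, spread=11/12
Step 2: max=301/120, min=11/6, spread=27/40
Step 3: max=5077/2160, min=1777/960, spread=863/1728
  -> spread < 1/2 first at step 3
Step 4: max=198737/86400, min=108179/57600, spread=72937/172800
Step 5: max=11652091/5184000, min=6569689/3456000, spread=719023/2073600
Step 6: max=689163449/311040000, min=399093131/207360000, spread=36209501/124416000
Step 7: max=40833056611/18662400000, min=24221252449/12441600000, spread=72018847/298598400
Step 8: max=2426472239249/1119744000000, min=1467316049891/746496000000, spread=18039853153/89579520000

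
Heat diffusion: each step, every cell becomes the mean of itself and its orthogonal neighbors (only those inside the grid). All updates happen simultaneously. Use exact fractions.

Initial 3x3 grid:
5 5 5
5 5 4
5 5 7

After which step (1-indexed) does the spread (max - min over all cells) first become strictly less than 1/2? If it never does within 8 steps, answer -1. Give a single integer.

Answer: 2

Derivation:
Step 1: max=11/2, min=14/3, spread=5/6
Step 2: max=193/36, min=73/15, spread=89/180
  -> spread < 1/2 first at step 2
Step 3: max=37433/7200, min=889/180, spread=1873/7200
Step 4: max=669181/129600, min=268597/54000, spread=122741/648000
Step 5: max=132686897/25920000, min=359879/72000, spread=3130457/25920000
Step 6: max=2381987029/466560000, min=244032637/48600000, spread=196368569/2332800000
Step 7: max=142457270063/27993600000, min=11735099849/2332800000, spread=523543/8957952
Step 8: max=8535364378861/1679616000000, min=117589568413/23328000000, spread=4410589/107495424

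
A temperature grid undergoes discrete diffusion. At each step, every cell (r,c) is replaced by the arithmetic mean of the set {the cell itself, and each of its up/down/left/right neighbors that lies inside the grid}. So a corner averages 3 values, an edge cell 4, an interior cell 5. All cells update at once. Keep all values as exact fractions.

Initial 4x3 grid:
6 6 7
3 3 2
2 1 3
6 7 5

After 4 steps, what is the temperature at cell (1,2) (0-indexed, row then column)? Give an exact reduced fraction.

Step 1: cell (1,2) = 15/4
Step 2: cell (1,2) = 29/8
Step 3: cell (1,2) = 99/25
Step 4: cell (1,2) = 3949/1000
Full grid after step 4:
  91459/21600 608321/144000 10201/2400
  70957/18000 239419/60000 3949/1000
  23389/6000 457913/120000 35021/9000
  57221/14400 1159327/288000 170963/43200

Answer: 3949/1000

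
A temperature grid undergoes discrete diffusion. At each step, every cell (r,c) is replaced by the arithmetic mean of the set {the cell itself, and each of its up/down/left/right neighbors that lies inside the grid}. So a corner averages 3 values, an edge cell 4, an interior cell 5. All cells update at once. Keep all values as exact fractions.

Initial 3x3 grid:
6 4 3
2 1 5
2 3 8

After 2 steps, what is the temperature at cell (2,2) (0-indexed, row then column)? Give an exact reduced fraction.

Step 1: cell (2,2) = 16/3
Step 2: cell (2,2) = 157/36
Full grid after step 2:
  41/12 29/8 47/12
  145/48 17/5 199/48
  103/36 85/24 157/36

Answer: 157/36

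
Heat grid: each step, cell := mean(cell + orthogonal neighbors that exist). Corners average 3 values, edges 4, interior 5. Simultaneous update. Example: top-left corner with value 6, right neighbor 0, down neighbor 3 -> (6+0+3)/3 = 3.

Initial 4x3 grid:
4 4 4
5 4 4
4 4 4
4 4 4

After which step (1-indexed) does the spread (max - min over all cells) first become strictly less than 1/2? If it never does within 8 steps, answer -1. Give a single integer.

Step 1: max=13/3, min=4, spread=1/3
  -> spread < 1/2 first at step 1
Step 2: max=511/120, min=4, spread=31/120
Step 3: max=4531/1080, min=4, spread=211/1080
Step 4: max=448897/108000, min=7247/1800, spread=14077/108000
Step 5: max=4028407/972000, min=435683/108000, spread=5363/48600
Step 6: max=120380809/29160000, min=242869/60000, spread=93859/1166400
Step 7: max=7208674481/1749600000, min=394136467/97200000, spread=4568723/69984000
Step 8: max=431684435629/104976000000, min=11845618889/2916000000, spread=8387449/167961600

Answer: 1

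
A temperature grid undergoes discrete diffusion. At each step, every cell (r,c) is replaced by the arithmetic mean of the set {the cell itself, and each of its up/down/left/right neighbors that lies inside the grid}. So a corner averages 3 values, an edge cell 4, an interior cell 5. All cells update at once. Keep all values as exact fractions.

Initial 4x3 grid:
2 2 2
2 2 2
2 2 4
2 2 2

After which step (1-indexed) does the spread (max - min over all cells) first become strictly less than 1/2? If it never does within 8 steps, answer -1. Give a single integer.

Step 1: max=8/3, min=2, spread=2/3
Step 2: max=151/60, min=2, spread=31/60
Step 3: max=1291/540, min=2, spread=211/540
  -> spread < 1/2 first at step 3
Step 4: max=124897/54000, min=1847/900, spread=14077/54000
Step 5: max=1112407/486000, min=111683/54000, spread=5363/24300
Step 6: max=32900809/14580000, min=62869/30000, spread=93859/583200
Step 7: max=1959874481/874800000, min=102536467/48600000, spread=4568723/34992000
Step 8: max=116756435629/52488000000, min=3097618889/1458000000, spread=8387449/83980800

Answer: 3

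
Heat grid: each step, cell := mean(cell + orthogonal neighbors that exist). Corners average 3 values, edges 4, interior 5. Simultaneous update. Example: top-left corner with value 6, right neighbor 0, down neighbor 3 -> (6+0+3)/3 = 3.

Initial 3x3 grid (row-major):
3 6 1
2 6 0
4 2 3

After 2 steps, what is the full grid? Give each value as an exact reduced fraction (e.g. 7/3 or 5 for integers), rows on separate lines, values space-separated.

Answer: 137/36 33/10 53/18
797/240 86/25 97/40
61/18 677/240 95/36

Derivation:
After step 1:
  11/3 4 7/3
  15/4 16/5 5/2
  8/3 15/4 5/3
After step 2:
  137/36 33/10 53/18
  797/240 86/25 97/40
  61/18 677/240 95/36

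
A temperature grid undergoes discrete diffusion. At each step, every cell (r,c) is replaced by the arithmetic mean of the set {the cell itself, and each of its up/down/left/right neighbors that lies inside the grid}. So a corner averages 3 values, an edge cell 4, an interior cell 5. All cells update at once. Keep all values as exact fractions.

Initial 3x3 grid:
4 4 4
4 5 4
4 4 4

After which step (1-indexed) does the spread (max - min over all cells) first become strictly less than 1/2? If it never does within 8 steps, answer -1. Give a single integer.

Step 1: max=17/4, min=4, spread=1/4
  -> spread < 1/2 first at step 1
Step 2: max=106/25, min=329/80, spread=51/400
Step 3: max=20023/4800, min=1487/360, spread=589/14400
Step 4: max=124943/30000, min=1193081/288000, spread=31859/1440000
Step 5: max=71811607/17280000, min=7464721/1800000, spread=751427/86400000
Step 6: max=448634687/108000000, min=4302263129/1036800000, spread=23149331/5184000000
Step 7: max=258314654263/62208000000, min=26894931889/6480000000, spread=616540643/311040000000
Step 8: max=1614312453983/388800000000, min=15493852008761/3732480000000, spread=17737747379/18662400000000

Answer: 1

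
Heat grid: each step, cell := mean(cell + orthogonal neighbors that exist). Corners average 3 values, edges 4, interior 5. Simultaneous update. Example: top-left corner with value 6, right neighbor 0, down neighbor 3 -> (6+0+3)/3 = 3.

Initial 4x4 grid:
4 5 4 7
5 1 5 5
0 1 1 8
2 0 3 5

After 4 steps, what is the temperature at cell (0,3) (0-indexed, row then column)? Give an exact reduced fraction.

Answer: 313457/64800

Derivation:
Step 1: cell (0,3) = 16/3
Step 2: cell (0,3) = 101/18
Step 3: cell (0,3) = 10667/2160
Step 4: cell (0,3) = 313457/64800
Full grid after step 4:
  216187/64800 32923/8640 920723/216000 313457/64800
  63103/21600 22441/7200 145543/36000 120961/27000
  221171/108000 466981/180000 593543/180000 113239/27000
  117031/64800 448807/216000 673367/216000 240989/64800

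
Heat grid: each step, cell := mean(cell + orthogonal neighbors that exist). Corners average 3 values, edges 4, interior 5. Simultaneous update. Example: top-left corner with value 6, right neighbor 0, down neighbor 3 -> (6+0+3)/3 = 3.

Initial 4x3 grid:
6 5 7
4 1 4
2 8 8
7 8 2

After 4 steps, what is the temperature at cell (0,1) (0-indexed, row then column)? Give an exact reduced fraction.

Answer: 4127369/864000

Derivation:
Step 1: cell (0,1) = 19/4
Step 2: cell (0,1) = 1169/240
Step 3: cell (0,1) = 67651/14400
Step 4: cell (0,1) = 4127369/864000
Full grid after step 4:
  66349/14400 4127369/864000 635641/129600
  42979/9000 1755451/360000 274499/54000
  275149/54000 1897901/360000 24127/4500
  704171/129600 4784719/864000 81119/14400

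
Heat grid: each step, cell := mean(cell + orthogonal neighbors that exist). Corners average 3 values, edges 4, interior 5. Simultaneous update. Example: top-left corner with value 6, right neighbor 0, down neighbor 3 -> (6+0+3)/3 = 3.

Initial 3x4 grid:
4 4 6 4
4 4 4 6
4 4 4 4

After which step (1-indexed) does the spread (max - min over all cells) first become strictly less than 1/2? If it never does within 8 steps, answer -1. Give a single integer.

Step 1: max=16/3, min=4, spread=4/3
Step 2: max=193/40, min=4, spread=33/40
Step 3: max=5179/1080, min=4, spread=859/1080
Step 4: max=300803/64800, min=3679/900, spread=7183/12960
Step 5: max=17891077/3888000, min=222211/54000, spread=378377/777600
  -> spread < 1/2 first at step 5
Step 6: max=1058781623/233280000, min=2249789/540000, spread=3474911/9331200
Step 7: max=63070000357/13996800000, min=203853989/48600000, spread=174402061/559872000
Step 8: max=3756516566063/839808000000, min=24639816727/5832000000, spread=1667063659/6718464000

Answer: 5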